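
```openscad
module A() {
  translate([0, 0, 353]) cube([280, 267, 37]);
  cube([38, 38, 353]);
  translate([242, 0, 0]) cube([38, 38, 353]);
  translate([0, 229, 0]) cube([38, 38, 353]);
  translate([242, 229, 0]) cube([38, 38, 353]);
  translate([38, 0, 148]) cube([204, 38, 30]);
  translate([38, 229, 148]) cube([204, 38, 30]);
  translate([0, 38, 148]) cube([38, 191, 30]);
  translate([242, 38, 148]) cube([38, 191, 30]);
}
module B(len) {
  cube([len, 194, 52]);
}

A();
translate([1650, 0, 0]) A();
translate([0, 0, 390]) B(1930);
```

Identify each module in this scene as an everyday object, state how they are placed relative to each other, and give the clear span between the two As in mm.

Second stool starts at x = 1650; first ends at x = 280; clear span = 1650 − 280 = 1370 mm.

A is a stool. B is a beam. A beam spans the tops of two stools. The clear span between the two stools is 1370 mm.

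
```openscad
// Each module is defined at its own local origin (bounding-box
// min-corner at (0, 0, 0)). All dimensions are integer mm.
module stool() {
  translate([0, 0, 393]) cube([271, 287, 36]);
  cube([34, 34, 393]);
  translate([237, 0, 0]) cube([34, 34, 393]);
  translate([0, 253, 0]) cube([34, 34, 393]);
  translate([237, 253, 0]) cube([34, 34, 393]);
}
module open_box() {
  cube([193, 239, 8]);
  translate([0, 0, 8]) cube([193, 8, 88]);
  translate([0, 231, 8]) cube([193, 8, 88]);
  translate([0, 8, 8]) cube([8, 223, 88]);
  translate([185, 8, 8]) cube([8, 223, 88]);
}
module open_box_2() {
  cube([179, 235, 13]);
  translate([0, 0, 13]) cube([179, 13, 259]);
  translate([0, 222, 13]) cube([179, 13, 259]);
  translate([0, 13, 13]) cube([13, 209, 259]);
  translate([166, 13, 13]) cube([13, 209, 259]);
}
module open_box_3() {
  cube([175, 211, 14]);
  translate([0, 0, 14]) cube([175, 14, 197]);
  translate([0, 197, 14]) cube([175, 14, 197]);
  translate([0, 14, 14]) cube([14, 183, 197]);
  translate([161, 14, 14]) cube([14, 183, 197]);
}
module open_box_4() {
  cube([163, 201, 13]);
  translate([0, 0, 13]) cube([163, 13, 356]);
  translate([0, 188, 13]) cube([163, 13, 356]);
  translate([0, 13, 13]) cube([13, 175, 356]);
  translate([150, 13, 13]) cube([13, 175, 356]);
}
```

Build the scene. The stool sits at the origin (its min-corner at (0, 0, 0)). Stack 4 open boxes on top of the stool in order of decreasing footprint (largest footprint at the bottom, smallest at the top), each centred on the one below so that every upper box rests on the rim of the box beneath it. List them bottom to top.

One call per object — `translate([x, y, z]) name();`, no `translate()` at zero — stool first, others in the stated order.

stool();
translate([39, 24, 429]) open_box();
translate([46, 26, 525]) open_box_2();
translate([48, 38, 797]) open_box_3();
translate([54, 43, 1008]) open_box_4();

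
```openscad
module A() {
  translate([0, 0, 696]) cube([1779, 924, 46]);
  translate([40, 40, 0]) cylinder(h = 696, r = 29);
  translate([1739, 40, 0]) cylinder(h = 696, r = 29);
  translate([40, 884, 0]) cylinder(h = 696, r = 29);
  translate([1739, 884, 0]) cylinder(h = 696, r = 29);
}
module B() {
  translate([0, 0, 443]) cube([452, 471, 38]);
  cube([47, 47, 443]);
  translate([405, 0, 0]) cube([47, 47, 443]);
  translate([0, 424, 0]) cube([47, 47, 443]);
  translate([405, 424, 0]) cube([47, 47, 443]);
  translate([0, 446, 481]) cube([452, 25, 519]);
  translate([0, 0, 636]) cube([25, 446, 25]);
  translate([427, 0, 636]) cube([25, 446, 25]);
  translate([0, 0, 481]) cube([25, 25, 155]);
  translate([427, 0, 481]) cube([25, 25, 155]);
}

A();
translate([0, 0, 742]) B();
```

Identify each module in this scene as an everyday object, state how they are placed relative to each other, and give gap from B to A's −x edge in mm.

The chair's min-x is at 0; the table's min-x is 0; gap = 0 mm.

A is a table. B is a chair. The chair is on top of the table. The gap from the chair to the table's −x edge is 0 mm.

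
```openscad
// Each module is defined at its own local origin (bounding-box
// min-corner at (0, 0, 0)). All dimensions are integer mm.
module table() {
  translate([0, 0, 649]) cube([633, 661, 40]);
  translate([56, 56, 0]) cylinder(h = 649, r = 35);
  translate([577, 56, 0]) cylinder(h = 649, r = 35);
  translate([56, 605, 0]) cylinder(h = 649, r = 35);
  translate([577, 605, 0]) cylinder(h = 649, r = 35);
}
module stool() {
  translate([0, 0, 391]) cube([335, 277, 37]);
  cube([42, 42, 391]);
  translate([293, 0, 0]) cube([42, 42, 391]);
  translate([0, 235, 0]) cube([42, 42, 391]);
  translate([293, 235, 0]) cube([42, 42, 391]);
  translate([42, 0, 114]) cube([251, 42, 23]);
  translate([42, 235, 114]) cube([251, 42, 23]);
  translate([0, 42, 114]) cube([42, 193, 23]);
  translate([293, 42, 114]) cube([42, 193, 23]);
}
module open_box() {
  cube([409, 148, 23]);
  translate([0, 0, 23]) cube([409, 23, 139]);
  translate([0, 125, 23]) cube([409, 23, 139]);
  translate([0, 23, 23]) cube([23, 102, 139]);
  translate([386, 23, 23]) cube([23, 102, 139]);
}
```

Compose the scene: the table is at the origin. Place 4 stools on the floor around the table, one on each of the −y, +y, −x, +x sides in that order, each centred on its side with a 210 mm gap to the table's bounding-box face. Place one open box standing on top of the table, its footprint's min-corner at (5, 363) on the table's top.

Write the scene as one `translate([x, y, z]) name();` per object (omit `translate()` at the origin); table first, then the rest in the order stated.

table();
translate([149, -487, 0]) stool();
translate([149, 871, 0]) stool();
translate([-545, 192, 0]) stool();
translate([843, 192, 0]) stool();
translate([5, 363, 689]) open_box();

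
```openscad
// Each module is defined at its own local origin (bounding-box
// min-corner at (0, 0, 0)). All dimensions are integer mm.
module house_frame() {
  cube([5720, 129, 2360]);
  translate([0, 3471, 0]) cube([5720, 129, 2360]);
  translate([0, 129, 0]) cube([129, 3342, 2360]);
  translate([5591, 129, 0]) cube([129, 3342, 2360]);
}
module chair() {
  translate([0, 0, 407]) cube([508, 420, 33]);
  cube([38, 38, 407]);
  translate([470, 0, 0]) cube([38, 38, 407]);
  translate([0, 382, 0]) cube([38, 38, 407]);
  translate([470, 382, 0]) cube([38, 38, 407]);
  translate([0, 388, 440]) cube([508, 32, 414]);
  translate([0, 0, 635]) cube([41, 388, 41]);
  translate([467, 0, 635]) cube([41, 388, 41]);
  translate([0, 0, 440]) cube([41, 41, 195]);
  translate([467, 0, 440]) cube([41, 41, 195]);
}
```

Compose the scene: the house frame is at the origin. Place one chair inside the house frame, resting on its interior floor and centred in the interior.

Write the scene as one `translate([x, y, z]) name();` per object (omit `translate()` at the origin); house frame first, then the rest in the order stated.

house_frame();
translate([2606, 1590, 0]) chair();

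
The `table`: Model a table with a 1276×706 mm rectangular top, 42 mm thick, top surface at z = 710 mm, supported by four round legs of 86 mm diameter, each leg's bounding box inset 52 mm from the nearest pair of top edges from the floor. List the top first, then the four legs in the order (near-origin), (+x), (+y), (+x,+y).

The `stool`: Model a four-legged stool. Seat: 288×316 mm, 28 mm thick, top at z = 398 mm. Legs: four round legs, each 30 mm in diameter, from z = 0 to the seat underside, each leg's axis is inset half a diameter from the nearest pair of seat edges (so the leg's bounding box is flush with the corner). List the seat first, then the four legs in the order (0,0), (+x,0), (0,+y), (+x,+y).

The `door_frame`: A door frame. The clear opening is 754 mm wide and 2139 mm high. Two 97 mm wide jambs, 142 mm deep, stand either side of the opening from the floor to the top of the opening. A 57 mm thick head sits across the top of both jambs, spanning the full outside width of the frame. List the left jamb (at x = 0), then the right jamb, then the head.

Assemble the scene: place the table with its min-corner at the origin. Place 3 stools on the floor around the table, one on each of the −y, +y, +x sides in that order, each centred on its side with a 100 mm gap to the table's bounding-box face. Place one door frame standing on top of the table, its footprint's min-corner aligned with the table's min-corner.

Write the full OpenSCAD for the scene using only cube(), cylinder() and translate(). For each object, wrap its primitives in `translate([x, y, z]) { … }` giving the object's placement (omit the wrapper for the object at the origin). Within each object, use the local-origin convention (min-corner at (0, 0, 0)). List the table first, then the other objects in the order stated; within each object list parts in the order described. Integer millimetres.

translate([0, 0, 668]) cube([1276, 706, 42]);
translate([95, 95, 0]) cylinder(h = 668, r = 43);
translate([1181, 95, 0]) cylinder(h = 668, r = 43);
translate([95, 611, 0]) cylinder(h = 668, r = 43);
translate([1181, 611, 0]) cylinder(h = 668, r = 43);
translate([494, -416, 0]) {
  translate([0, 0, 370]) cube([288, 316, 28]);
  translate([15, 15, 0]) cylinder(h = 370, r = 15);
  translate([273, 15, 0]) cylinder(h = 370, r = 15);
  translate([15, 301, 0]) cylinder(h = 370, r = 15);
  translate([273, 301, 0]) cylinder(h = 370, r = 15);
}
translate([494, 806, 0]) {
  translate([0, 0, 370]) cube([288, 316, 28]);
  translate([15, 15, 0]) cylinder(h = 370, r = 15);
  translate([273, 15, 0]) cylinder(h = 370, r = 15);
  translate([15, 301, 0]) cylinder(h = 370, r = 15);
  translate([273, 301, 0]) cylinder(h = 370, r = 15);
}
translate([1376, 195, 0]) {
  translate([0, 0, 370]) cube([288, 316, 28]);
  translate([15, 15, 0]) cylinder(h = 370, r = 15);
  translate([273, 15, 0]) cylinder(h = 370, r = 15);
  translate([15, 301, 0]) cylinder(h = 370, r = 15);
  translate([273, 301, 0]) cylinder(h = 370, r = 15);
}
translate([0, 0, 710]) {
  cube([97, 142, 2139]);
  translate([851, 0, 0]) cube([97, 142, 2139]);
  translate([0, 0, 2139]) cube([948, 142, 57]);
}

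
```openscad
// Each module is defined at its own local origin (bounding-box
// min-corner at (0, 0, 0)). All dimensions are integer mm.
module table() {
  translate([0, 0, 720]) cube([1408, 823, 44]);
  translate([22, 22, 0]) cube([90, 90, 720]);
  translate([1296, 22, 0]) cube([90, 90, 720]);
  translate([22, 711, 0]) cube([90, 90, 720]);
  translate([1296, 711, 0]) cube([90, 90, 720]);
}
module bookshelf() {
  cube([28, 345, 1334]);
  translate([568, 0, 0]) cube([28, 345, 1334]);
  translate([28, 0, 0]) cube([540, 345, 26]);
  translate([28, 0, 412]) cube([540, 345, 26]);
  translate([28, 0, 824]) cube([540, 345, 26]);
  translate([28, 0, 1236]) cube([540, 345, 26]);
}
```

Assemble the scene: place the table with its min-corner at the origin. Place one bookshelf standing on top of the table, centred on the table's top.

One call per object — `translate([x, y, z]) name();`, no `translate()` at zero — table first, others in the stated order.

table();
translate([406, 239, 764]) bookshelf();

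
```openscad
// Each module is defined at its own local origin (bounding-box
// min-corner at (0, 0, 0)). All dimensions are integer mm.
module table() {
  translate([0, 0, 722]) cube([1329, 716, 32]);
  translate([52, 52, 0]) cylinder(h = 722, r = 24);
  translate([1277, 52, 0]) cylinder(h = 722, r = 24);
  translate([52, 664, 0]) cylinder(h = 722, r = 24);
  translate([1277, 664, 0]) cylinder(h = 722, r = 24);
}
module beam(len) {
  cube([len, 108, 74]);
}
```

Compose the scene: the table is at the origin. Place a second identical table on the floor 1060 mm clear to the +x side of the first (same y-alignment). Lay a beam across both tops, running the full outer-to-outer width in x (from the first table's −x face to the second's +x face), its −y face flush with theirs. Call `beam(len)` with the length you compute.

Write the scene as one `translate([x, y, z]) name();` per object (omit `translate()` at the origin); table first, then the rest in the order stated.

table();
translate([2389, 0, 0]) table();
translate([0, 0, 754]) beam(3718);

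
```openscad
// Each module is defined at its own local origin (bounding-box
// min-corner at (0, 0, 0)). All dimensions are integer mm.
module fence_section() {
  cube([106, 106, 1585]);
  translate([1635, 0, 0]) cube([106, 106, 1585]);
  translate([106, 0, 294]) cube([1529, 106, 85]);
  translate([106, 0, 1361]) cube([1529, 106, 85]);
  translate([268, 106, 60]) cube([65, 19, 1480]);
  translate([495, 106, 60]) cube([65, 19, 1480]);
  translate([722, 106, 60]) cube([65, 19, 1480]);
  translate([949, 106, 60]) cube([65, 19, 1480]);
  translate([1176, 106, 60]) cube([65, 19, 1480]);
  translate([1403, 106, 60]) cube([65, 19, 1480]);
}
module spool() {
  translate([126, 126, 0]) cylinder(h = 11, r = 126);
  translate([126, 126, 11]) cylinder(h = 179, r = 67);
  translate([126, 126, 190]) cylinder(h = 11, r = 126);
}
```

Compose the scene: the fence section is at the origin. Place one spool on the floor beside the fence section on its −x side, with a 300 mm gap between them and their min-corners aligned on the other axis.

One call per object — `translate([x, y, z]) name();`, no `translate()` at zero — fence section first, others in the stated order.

fence_section();
translate([-552, 0, 0]) spool();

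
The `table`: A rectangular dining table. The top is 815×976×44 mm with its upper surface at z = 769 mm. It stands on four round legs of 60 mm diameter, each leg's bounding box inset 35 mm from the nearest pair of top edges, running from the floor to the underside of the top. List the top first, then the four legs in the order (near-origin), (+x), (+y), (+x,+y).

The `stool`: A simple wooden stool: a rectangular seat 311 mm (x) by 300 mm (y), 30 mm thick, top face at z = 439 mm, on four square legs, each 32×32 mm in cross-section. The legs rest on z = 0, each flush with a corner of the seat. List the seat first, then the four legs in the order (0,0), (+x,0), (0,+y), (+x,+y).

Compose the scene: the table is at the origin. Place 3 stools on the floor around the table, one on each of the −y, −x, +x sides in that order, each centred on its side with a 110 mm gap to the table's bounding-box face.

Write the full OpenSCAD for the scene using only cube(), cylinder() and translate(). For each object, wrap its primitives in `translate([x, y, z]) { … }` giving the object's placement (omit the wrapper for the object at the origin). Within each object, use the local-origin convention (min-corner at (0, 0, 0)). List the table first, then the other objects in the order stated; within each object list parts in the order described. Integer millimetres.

translate([0, 0, 725]) cube([815, 976, 44]);
translate([65, 65, 0]) cylinder(h = 725, r = 30);
translate([750, 65, 0]) cylinder(h = 725, r = 30);
translate([65, 911, 0]) cylinder(h = 725, r = 30);
translate([750, 911, 0]) cylinder(h = 725, r = 30);
translate([252, -410, 0]) {
  translate([0, 0, 409]) cube([311, 300, 30]);
  cube([32, 32, 409]);
  translate([279, 0, 0]) cube([32, 32, 409]);
  translate([0, 268, 0]) cube([32, 32, 409]);
  translate([279, 268, 0]) cube([32, 32, 409]);
}
translate([-421, 338, 0]) {
  translate([0, 0, 409]) cube([311, 300, 30]);
  cube([32, 32, 409]);
  translate([279, 0, 0]) cube([32, 32, 409]);
  translate([0, 268, 0]) cube([32, 32, 409]);
  translate([279, 268, 0]) cube([32, 32, 409]);
}
translate([925, 338, 0]) {
  translate([0, 0, 409]) cube([311, 300, 30]);
  cube([32, 32, 409]);
  translate([279, 0, 0]) cube([32, 32, 409]);
  translate([0, 268, 0]) cube([32, 32, 409]);
  translate([279, 268, 0]) cube([32, 32, 409]);
}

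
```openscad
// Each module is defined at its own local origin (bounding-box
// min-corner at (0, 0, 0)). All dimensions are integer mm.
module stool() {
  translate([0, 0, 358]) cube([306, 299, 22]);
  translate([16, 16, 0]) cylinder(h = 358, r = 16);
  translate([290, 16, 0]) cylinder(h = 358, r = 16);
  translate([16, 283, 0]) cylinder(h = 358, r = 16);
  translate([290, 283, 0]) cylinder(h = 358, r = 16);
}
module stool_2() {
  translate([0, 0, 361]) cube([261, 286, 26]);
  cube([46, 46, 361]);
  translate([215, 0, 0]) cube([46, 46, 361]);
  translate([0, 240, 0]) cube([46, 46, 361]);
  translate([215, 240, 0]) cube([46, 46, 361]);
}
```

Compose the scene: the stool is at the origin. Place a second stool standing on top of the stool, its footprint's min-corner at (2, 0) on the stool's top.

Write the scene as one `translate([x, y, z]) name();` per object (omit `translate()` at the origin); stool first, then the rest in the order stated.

stool();
translate([2, 0, 380]) stool_2();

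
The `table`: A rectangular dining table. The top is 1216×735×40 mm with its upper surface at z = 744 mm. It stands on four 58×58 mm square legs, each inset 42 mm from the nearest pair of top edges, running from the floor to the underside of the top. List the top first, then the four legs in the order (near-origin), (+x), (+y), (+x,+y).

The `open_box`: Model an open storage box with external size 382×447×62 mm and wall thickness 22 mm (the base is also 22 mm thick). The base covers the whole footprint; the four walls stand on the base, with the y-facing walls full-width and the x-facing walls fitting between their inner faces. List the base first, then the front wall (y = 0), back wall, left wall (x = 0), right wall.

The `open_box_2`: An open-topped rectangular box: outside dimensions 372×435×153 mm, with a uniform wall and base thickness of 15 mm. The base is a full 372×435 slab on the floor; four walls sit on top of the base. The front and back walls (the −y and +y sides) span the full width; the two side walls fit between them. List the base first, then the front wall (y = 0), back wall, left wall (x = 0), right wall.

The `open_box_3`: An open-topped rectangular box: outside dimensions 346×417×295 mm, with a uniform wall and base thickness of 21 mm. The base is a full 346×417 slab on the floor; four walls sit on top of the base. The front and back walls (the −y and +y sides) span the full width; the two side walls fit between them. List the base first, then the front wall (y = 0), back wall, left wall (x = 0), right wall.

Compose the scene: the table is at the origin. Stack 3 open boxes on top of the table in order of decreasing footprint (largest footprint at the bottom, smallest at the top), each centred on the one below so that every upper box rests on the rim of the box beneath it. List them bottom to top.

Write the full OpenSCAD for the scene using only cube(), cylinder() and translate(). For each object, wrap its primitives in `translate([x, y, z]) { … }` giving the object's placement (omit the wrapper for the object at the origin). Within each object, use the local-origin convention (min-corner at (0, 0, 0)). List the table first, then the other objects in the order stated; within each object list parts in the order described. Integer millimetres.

translate([0, 0, 704]) cube([1216, 735, 40]);
translate([42, 42, 0]) cube([58, 58, 704]);
translate([1116, 42, 0]) cube([58, 58, 704]);
translate([42, 635, 0]) cube([58, 58, 704]);
translate([1116, 635, 0]) cube([58, 58, 704]);
translate([417, 144, 744]) {
  cube([382, 447, 22]);
  translate([0, 0, 22]) cube([382, 22, 40]);
  translate([0, 425, 22]) cube([382, 22, 40]);
  translate([0, 22, 22]) cube([22, 403, 40]);
  translate([360, 22, 22]) cube([22, 403, 40]);
}
translate([422, 150, 806]) {
  cube([372, 435, 15]);
  translate([0, 0, 15]) cube([372, 15, 138]);
  translate([0, 420, 15]) cube([372, 15, 138]);
  translate([0, 15, 15]) cube([15, 405, 138]);
  translate([357, 15, 15]) cube([15, 405, 138]);
}
translate([435, 159, 959]) {
  cube([346, 417, 21]);
  translate([0, 0, 21]) cube([346, 21, 274]);
  translate([0, 396, 21]) cube([346, 21, 274]);
  translate([0, 21, 21]) cube([21, 375, 274]);
  translate([325, 21, 21]) cube([21, 375, 274]);
}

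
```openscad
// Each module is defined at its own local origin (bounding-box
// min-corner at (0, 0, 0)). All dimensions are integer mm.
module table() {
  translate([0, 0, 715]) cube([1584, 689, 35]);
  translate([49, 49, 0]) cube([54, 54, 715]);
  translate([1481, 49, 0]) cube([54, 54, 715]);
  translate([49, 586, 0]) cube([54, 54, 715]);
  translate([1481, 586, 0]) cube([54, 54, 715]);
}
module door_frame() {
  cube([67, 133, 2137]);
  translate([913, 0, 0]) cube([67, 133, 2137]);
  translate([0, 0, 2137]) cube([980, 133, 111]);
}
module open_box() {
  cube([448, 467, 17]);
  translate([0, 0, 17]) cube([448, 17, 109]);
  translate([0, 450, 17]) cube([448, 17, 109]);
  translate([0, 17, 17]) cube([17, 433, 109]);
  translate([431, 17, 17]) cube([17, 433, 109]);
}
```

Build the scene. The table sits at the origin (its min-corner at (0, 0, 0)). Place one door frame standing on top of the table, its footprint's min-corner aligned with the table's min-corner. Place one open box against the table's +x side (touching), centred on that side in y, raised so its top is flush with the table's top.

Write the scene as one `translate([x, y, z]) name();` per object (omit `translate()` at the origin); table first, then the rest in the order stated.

table();
translate([0, 0, 750]) door_frame();
translate([1584, 111, 624]) open_box();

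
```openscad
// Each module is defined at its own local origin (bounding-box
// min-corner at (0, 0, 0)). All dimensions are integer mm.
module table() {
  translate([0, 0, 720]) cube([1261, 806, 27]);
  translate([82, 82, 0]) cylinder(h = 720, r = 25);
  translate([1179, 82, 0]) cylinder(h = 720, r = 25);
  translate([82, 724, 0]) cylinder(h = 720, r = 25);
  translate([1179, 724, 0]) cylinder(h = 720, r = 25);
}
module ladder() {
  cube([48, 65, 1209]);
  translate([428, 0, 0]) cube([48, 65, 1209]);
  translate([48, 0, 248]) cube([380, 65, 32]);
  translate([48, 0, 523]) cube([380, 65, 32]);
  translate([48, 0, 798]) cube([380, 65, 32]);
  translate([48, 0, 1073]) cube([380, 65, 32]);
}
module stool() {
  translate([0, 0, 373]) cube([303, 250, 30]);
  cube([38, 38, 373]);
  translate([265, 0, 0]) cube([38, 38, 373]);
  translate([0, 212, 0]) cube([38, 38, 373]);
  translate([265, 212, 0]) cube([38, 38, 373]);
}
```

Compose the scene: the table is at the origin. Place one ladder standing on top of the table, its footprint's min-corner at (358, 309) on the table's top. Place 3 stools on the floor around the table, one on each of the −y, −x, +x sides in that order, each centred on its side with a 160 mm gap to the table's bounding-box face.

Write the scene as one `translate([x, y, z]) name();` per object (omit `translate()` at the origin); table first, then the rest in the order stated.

table();
translate([358, 309, 747]) ladder();
translate([479, -410, 0]) stool();
translate([-463, 278, 0]) stool();
translate([1421, 278, 0]) stool();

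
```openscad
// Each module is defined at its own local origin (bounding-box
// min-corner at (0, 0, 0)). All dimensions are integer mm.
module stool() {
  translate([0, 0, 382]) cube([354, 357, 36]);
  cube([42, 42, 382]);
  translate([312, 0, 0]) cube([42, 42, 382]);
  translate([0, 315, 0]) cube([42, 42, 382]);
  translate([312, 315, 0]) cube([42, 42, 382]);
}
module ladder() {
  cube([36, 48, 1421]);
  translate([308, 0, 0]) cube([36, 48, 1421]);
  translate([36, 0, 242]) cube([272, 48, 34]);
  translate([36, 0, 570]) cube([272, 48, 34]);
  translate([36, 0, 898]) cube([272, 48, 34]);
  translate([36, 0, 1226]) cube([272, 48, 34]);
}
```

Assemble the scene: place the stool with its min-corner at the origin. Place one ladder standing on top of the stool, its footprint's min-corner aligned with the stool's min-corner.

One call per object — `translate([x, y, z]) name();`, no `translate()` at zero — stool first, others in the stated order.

stool();
translate([0, 0, 418]) ladder();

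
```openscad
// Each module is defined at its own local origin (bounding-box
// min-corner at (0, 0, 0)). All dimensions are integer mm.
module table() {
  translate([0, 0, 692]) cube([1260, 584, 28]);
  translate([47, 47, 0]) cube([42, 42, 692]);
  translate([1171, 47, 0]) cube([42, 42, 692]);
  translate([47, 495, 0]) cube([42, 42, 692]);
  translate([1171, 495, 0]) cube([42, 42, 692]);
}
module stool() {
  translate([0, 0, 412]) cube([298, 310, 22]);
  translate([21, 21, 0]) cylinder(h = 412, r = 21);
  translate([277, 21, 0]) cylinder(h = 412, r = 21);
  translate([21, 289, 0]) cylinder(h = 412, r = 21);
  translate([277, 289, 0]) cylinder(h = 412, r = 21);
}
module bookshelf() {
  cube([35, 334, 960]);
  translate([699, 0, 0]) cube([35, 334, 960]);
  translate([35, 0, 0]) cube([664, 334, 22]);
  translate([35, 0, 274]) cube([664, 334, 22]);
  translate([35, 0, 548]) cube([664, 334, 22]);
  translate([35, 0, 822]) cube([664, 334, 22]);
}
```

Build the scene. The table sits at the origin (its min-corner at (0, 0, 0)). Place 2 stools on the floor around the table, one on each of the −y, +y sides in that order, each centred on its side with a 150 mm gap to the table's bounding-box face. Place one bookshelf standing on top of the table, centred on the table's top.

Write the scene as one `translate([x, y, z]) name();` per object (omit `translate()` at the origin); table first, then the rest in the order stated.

table();
translate([481, -460, 0]) stool();
translate([481, 734, 0]) stool();
translate([263, 125, 720]) bookshelf();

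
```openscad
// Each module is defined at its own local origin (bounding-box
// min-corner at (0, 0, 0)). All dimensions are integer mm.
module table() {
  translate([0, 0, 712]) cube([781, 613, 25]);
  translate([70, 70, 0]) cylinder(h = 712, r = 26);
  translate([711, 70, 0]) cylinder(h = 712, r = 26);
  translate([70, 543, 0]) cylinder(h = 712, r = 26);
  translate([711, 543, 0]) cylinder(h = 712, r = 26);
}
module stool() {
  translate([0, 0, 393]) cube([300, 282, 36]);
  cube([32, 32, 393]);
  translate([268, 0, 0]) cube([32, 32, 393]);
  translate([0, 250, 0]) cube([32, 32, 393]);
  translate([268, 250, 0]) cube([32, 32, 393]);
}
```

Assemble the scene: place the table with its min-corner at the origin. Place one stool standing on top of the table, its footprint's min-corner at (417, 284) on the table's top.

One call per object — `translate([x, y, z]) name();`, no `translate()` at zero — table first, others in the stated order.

table();
translate([417, 284, 737]) stool();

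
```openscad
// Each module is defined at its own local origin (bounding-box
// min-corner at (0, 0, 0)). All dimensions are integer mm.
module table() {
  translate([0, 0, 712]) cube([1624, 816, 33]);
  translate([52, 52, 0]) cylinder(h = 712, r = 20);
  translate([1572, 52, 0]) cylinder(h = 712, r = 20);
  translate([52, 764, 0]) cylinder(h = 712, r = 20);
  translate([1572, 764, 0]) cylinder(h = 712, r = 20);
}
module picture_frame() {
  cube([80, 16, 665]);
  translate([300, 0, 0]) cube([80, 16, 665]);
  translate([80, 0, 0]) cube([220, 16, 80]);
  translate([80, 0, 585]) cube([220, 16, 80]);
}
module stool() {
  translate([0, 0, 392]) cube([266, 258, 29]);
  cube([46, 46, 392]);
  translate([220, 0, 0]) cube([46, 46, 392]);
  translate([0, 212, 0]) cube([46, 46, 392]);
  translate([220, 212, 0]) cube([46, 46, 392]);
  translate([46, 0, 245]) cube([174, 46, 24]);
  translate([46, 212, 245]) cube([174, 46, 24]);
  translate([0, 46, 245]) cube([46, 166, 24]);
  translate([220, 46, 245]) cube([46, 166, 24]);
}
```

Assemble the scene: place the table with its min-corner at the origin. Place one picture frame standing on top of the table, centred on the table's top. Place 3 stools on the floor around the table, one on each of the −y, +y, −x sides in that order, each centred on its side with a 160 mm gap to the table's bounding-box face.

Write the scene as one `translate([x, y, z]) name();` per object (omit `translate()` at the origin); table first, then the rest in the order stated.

table();
translate([622, 400, 745]) picture_frame();
translate([679, -418, 0]) stool();
translate([679, 976, 0]) stool();
translate([-426, 279, 0]) stool();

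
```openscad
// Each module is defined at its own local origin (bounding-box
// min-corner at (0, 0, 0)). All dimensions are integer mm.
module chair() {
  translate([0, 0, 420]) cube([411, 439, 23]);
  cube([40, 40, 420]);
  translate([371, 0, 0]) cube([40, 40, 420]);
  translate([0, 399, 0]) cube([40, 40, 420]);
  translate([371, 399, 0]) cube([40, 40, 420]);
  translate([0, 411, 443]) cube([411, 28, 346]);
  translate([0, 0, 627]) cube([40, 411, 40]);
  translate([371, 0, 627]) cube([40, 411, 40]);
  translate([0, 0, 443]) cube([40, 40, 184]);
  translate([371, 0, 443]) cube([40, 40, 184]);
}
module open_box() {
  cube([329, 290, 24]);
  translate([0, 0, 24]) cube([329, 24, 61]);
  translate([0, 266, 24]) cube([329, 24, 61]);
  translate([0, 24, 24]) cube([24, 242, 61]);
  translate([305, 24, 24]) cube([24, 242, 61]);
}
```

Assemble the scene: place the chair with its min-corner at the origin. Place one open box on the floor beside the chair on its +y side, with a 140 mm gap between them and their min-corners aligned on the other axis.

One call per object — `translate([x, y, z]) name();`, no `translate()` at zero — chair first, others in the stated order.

chair();
translate([0, 579, 0]) open_box();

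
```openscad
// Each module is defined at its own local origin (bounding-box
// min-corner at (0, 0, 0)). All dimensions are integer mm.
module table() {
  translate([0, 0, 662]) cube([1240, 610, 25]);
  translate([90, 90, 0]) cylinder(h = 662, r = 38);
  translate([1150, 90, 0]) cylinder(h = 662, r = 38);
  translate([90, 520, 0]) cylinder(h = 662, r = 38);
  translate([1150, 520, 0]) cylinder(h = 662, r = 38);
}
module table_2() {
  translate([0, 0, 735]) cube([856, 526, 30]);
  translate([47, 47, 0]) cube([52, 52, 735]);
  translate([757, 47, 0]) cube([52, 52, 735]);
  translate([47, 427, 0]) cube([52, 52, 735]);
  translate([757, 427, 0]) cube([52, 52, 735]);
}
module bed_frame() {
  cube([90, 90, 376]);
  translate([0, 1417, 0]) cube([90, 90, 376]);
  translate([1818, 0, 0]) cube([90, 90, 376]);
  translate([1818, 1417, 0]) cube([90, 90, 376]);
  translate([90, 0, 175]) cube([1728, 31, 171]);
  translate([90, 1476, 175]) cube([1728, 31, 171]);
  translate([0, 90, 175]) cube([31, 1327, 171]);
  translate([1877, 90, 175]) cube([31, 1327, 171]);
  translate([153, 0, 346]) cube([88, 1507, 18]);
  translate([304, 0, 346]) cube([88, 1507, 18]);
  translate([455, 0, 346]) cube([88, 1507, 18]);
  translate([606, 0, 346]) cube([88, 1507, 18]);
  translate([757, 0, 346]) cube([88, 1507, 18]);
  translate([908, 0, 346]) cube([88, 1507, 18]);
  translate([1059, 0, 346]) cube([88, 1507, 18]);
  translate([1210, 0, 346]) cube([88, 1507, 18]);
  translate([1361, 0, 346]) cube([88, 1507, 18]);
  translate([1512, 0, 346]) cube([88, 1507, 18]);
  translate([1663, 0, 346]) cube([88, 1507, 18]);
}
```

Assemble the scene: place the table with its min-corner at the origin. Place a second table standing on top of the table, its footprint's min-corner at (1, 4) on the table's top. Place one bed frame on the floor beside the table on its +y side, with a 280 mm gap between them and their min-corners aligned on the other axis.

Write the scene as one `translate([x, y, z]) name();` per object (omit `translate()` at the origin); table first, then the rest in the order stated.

table();
translate([1, 4, 687]) table_2();
translate([0, 890, 0]) bed_frame();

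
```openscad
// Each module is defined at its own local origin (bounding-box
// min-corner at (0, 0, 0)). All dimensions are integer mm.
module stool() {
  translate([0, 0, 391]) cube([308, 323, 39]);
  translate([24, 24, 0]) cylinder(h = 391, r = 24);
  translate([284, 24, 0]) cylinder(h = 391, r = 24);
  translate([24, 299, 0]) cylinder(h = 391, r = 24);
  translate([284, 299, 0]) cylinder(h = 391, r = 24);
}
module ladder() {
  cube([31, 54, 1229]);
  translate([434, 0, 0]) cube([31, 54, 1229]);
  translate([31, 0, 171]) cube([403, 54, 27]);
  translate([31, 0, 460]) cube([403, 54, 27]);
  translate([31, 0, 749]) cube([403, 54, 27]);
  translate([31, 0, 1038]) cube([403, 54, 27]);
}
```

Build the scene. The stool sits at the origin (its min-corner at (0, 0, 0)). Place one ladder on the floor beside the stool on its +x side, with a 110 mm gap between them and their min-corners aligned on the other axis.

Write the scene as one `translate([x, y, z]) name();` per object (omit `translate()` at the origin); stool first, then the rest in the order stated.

stool();
translate([418, 0, 0]) ladder();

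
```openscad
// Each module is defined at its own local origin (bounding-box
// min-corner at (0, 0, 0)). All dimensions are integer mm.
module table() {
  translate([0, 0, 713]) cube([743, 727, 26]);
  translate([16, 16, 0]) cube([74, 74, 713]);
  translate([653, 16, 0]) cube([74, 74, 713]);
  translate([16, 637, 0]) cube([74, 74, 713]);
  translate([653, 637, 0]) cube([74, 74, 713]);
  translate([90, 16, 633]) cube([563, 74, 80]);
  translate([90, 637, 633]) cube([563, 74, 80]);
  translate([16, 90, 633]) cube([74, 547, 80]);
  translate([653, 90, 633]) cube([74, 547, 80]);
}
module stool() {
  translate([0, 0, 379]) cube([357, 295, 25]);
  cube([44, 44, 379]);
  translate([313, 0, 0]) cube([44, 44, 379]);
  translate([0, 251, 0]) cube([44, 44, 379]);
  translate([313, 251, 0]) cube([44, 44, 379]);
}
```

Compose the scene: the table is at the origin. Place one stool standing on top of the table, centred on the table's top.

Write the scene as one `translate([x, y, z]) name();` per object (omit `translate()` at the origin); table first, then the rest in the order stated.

table();
translate([193, 216, 739]) stool();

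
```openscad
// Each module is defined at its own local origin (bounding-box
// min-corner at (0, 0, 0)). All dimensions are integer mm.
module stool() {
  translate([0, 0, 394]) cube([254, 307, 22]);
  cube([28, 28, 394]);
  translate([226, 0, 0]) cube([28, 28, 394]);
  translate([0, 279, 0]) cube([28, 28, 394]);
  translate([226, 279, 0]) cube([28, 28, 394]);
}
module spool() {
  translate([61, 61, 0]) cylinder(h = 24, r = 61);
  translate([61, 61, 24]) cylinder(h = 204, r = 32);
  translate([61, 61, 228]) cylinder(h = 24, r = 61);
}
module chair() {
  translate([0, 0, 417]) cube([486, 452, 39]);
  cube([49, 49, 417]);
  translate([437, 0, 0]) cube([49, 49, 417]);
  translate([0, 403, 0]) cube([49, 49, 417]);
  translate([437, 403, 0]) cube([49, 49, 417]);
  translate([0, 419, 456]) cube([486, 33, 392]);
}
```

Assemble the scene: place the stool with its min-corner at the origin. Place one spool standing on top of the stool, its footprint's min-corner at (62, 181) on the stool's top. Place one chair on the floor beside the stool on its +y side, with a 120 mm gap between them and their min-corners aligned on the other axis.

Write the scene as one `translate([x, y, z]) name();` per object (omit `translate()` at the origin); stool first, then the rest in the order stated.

stool();
translate([62, 181, 416]) spool();
translate([0, 427, 0]) chair();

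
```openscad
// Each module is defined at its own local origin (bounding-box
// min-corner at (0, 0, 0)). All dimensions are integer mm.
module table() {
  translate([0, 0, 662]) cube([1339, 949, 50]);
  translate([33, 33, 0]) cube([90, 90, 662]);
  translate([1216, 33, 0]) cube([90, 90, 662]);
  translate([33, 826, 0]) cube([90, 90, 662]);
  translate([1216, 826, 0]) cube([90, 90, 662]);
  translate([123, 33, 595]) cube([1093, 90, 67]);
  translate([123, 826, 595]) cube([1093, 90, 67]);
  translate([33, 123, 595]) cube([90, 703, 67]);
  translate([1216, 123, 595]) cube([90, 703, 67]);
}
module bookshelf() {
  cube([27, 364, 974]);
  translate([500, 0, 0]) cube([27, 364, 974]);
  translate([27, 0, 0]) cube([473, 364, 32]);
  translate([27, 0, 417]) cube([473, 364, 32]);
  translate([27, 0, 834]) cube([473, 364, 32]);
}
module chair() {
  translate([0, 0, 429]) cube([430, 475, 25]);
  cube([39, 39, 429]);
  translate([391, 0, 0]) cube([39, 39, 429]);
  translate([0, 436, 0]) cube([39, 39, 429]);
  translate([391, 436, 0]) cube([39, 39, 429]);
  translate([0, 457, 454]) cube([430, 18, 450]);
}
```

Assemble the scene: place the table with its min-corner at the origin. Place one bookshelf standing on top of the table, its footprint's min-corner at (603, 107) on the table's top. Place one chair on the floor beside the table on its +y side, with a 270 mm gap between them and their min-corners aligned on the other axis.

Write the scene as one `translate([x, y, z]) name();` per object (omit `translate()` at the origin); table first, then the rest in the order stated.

table();
translate([603, 107, 712]) bookshelf();
translate([0, 1219, 0]) chair();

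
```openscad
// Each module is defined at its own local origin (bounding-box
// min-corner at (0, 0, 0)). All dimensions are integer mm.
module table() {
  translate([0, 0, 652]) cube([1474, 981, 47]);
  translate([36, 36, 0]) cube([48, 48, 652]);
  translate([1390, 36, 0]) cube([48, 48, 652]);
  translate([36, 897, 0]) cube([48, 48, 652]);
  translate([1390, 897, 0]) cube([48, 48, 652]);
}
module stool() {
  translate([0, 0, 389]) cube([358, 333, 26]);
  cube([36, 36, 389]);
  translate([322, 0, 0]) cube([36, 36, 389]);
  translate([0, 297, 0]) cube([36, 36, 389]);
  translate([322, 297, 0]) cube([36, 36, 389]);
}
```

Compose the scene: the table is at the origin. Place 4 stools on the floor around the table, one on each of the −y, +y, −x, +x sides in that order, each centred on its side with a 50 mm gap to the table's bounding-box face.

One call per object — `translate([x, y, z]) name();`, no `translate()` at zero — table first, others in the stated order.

table();
translate([558, -383, 0]) stool();
translate([558, 1031, 0]) stool();
translate([-408, 324, 0]) stool();
translate([1524, 324, 0]) stool();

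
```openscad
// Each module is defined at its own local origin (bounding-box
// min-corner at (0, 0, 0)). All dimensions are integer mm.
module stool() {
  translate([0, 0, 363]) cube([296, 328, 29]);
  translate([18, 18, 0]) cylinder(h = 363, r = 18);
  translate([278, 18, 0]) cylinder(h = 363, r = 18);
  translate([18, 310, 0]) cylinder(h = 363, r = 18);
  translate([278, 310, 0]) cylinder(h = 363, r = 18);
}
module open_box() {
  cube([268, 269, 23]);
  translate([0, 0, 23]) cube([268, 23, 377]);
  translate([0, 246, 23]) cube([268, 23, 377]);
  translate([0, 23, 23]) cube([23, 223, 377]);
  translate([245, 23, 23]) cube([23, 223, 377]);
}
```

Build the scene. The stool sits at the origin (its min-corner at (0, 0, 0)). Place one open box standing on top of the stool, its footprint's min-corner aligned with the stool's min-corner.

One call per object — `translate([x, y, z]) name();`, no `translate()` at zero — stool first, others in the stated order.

stool();
translate([0, 0, 392]) open_box();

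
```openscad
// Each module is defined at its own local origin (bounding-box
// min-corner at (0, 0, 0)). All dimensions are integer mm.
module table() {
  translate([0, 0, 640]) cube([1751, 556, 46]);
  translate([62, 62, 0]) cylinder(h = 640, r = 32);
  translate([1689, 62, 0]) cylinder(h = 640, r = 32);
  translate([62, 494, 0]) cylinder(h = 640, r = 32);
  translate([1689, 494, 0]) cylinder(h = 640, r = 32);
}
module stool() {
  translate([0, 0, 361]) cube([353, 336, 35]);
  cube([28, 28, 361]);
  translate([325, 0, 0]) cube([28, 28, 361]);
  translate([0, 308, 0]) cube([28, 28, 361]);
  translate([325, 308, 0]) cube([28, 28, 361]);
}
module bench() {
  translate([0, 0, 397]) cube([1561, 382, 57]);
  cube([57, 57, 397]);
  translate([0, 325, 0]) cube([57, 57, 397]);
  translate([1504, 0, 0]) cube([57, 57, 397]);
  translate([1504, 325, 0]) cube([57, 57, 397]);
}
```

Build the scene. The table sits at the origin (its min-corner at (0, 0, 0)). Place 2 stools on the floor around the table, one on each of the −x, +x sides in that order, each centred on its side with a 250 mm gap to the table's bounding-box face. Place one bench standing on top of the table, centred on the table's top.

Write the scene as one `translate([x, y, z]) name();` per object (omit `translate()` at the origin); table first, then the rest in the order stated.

table();
translate([-603, 110, 0]) stool();
translate([2001, 110, 0]) stool();
translate([95, 87, 686]) bench();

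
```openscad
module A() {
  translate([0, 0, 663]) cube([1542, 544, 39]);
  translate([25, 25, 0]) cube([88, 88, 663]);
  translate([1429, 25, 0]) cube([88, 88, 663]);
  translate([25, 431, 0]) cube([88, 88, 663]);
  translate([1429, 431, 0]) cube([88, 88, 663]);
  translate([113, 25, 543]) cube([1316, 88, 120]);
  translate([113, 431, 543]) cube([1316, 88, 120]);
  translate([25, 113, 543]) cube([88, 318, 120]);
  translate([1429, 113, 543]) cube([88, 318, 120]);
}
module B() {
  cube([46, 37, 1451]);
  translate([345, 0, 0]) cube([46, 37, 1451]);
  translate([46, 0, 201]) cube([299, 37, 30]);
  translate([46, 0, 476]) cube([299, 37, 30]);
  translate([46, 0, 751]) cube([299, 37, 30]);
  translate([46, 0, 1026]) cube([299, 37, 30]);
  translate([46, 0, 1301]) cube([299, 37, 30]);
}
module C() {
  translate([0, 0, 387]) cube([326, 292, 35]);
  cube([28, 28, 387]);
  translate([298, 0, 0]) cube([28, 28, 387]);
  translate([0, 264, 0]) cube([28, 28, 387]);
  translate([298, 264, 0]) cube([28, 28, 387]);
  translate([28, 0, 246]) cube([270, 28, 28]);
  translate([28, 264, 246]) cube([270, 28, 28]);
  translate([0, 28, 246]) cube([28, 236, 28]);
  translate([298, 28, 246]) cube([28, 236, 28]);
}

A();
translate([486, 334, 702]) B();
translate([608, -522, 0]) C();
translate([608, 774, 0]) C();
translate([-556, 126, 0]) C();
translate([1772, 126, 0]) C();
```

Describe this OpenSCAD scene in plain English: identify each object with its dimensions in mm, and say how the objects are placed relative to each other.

A is a table: top 1542 mm (x) × 544 mm (y), 39 mm thick, upper face at z = 702 mm, on four 88×88 mm square legs, each inset 25 mm from the nearest pair of top edges, running from z = 0 to the bottom of the top. Four apron rails, 88 mm thick and 120 mm tall, run between adjacent legs with their top edges flush with the underside of the top and their outer faces flush with the legs' outer faces.

B is a wooden ladder with two side rails of 46×37 mm section and 1451 mm height, set 391 mm apart overall. Between them run 5 rectangular rungs (37 mm deep, 30 mm thick), front faces flush with the rails' −y face. The bottom of the first rung is 201 mm above the floor and each subsequent rung is 275 mm higher than the one below.

C is a four-legged stool. The seat is 326×292 mm, 35 mm thick, top at z = 422 mm. It stands on four square legs, each 28×28 mm in cross-section, from z = 0 to the seat underside, each flush with a corner of the seat. Four stretchers, 28 mm wide and 28 mm tall, connect adjacent legs with their undersides at z = 246 mm, each running between the inner faces of the legs it joins and aligned with the legs' outer faces on the other axis.

The ladder is on top of the table. Four stools sit around the table at the −y, +y, −x, +x sides.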